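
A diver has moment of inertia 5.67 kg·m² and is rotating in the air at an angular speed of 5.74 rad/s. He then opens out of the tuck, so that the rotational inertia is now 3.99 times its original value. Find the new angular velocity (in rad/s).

ω₂ ≈ 1.44 rad/s

No external torque acts about the spin axis, so angular momentum is conserved.
I₂ = 3.99 × 5.67 = 22.62 kg·m².
ω₂ = I₁ω₁ / I₂ = (5.670)(5.74 rad/s) / (22.62) = 1.439 rad/s.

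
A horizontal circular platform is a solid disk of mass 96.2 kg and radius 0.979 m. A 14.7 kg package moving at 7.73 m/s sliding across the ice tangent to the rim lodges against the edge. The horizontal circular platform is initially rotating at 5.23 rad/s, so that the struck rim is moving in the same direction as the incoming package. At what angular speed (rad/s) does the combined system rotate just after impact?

|ω_f| ≈ 5.85 rad/s

About the central axle the impulsive forces during the collision are internal, so angular momentum about that axis is conserved.
I_p = ½(96.2)(0.979)² = 46.10 kg·m². Taking the sense of the package's angular momentum as positive, L_{package} = m v R = (14.7)(7.73)(0.979) = 111.2 kg·m²/s.
L_i = +I_p ω_p + m v R = +(46.10)(5.23) + 111.2 = 352.4 kg·m²/s.
After sticking, I_f = I_p + m R² = 46.10 + (14.7)(0.979)² = 60.19 kg·m².
ω_f = L_i / I_f = 352.4 / 60.19 = 5.854 rad/s.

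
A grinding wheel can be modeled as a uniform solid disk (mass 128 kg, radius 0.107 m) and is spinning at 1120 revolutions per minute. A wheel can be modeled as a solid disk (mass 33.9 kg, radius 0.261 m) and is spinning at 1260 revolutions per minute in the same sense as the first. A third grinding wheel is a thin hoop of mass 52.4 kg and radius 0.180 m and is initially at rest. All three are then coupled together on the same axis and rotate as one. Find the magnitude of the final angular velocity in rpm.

No external torque acts about the common axis, so total angular momentum is conserved.
Moments of inertia: I_A = ½(128)(0.107)² = 0.7327 kg·m²; I_B = ½(33.9)(0.261)² = 1.155 kg·m²; I_C = (52.4)(0.180)² = 1.698 kg·m².
Taking A's sense as positive: L = (0.7327)(1120) + (1.155)(1260) = 2276 kg·m²·rpm.
Combined I = 0.7327 + 1.155 + 1.698 = 3.585 kg·m².
ω_f = L / I = 2276 / 3.585 = 634.7 rpm.

|ω_f| ≈ 635 rpm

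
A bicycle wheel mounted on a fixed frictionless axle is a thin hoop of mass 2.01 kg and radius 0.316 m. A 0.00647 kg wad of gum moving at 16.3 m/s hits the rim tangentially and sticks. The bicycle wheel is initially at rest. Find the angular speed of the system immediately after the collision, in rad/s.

|ω_f| ≈ 0.166 rad/s

About the axle the impulsive forces during the collision are internal, so angular momentum about that axis is conserved.
I_p = (2.01)(0.316)² = 0.2007 kg·m². Taking the sense of the wad of gum's angular momentum as positive, L_{wad} = m v R = (0.00647)(16.3)(0.316) = 0.03333 kg·m²/s.
L_i = 0 + 0.03333 = 0.03333 kg·m²/s.
After sticking, I_f = I_p + m R² = 0.2007 + (0.00647)(0.316)² = 0.2014 kg·m².
ω_f = L_i / I_f = 0.03333 / 0.2014 = 0.1655 rad/s.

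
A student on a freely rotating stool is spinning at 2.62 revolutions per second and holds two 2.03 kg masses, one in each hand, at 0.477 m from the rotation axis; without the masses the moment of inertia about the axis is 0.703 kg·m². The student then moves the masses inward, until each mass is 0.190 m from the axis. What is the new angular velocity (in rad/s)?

ω₂ ≈ 31.5 rad/s

No external torque acts about the spin axis, so angular momentum is conserved.
I₁ = 0.703 + 2(2.03)(0.477)² = 1.627 kg·m²; I₂ = 0.703 + 2(2.03)(0.190)² = 0.8496 kg·m².
ω₂ = I₁ω₁ / I₂ = (1.627)(2.62 rev/s) / (0.8496) = 5.017 rev/s = 31.52 rad/s.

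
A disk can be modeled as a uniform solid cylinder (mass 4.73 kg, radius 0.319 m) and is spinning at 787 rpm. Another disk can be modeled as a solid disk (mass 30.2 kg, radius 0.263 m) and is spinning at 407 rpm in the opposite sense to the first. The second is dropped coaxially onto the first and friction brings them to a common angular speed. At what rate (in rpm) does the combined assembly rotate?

The coupling torques are internal; angular momentum about the shared axis is conserved.
Moments of inertia: I_A = ½(4.73)(0.319)² = 0.2407 kg·m²; I_B = ½(30.2)(0.263)² = 1.044 kg·m².
Taking A's sense as positive: L = (0.2407)(787) − (1.044)(407) = -235.7 kg·m²·rpm.
Combined I = 0.2407 + 1.044 = 1.285 kg·m².
ω_f = L / I = -235.7 / 1.285 = -183.4 rpm.

|ω_f| ≈ 183 rpm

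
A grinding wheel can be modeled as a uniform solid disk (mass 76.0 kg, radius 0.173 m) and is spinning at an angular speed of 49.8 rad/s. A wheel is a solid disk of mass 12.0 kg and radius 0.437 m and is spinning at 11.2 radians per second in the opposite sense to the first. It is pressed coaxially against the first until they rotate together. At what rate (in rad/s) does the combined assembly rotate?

|ω_f| ≈ 19.2 rad/s

No external torque acts about the common axis, so total angular momentum is conserved.
Moments of inertia: I_A = ½(76.0)(0.173)² = 1.137 kg·m²; I_B = ½(12.0)(0.437)² = 1.146 kg·m².
Taking A's sense as positive: L = (1.137)(49.8) − (1.146)(11.2) = 43.80 kg·m²·rad/s.
Combined I = 1.137 + 1.146 = 2.283 kg·m².
ω_f = L / I = 43.80 / 2.283 = 19.19 rad/s.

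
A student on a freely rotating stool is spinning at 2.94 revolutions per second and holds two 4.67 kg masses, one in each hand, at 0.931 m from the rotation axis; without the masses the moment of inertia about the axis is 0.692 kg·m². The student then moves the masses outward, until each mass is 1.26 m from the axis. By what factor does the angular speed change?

No external torque acts about the spin axis, so angular momentum is conserved.
I₁ = 0.692 + 2(4.67)(0.931)² = 8.788 kg·m²; I₂ = 0.692 + 2(4.67)(1.26)² = 15.52 kg·m².
ω₂/ω₁ = I₁/I₂ = 8.788 / 15.52 = 0.5662.

ω₂/ω₁ ≈ 0.566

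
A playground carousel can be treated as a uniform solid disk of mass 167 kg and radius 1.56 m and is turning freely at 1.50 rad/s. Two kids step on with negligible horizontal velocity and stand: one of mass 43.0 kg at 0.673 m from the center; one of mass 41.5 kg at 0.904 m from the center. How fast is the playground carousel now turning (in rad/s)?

The added mass arrives with no angular momentum about the center, and any external torque about the center is negligible, so the system's angular momentum is conserved.
I_p = ½(167)(1.56)² = 203.2 kg·m².
Added inertia Σmr² = (43.0)(0.673)² + (41.5)(0.904)² = 53.39 kg·m²; I_f = 203.2 + 53.39 = 256.6 kg·m².
ω_f = I_p ω_i / I_f = (203.2)(1.50) / 256.6 = 1.188 rad/s.

ω_f ≈ 1.19 rad/s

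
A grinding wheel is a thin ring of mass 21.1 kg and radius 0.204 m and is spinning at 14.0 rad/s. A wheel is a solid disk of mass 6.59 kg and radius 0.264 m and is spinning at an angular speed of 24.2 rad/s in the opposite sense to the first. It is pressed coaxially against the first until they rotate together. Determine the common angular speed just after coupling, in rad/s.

|ω_f| ≈ 6.08 rad/s

No external torque acts about the common axis, so total angular momentum is conserved.
Moments of inertia: I_A = (21.1)(0.204)² = 0.8781 kg·m²; I_B = ½(6.59)(0.264)² = 0.2296 kg·m².
Taking A's sense as positive: L = (0.8781)(14.0) − (0.2296)(24.2) = 6.736 kg·m²·rad/s.
Combined I = 0.8781 + 0.2296 = 1.108 kg·m².
ω_f = L / I = 6.736 / 1.108 = 6.081 rad/s.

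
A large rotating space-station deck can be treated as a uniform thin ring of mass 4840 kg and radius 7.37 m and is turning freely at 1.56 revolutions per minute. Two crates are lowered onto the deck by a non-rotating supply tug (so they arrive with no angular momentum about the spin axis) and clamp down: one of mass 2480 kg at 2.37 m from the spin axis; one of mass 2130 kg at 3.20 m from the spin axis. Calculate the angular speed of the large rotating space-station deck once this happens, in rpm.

No external torque acts about the spin axis; L_before = L_after.
I_p = (4840)(7.37)² = 2.629e+05 kg·m².
Added inertia Σmr² = (2480)(2.37)² + (2130)(3.20)² = 35740 kg·m²; I_f = 2.629e+05 + 35740 = 2.986e+05 kg·m².
ω_f = I_p ω_i / I_f = (2.629e+05)(1.56) / 2.986e+05 = 1.373 rpm.

ω_f ≈ 1.37 rpm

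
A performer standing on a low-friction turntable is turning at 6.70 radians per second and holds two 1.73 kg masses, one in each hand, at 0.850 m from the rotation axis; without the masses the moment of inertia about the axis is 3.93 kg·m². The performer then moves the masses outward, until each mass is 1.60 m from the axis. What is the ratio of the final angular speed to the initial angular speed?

ω₂/ω₁ ≈ 0.503

With no external torque about the axis, L is conserved: I₁ω₁ = I₂ω₂.
I₁ = 3.93 + 2(1.73)(0.850)² = 6.430 kg·m²; I₂ = 3.93 + 2(1.73)(1.60)² = 12.79 kg·m².
ω₂/ω₁ = I₁/I₂ = 6.430 / 12.79 = 0.5028.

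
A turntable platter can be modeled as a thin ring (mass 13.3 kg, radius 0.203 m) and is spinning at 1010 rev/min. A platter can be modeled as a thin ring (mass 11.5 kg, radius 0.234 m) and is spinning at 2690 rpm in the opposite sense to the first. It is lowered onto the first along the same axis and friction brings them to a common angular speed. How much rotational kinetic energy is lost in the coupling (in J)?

ΔKE lost ≈ 22000 J

No external torque acts about the common axis, so total angular momentum is conserved.
Moments of inertia: I_A = (13.3)(0.203)² = 0.5481 kg·m²; I_B = (11.5)(0.234)² = 0.6297 kg·m².
Taking A's sense as positive: L = (0.5481)(1010) − (0.6297)(2690) = -1140 kg·m²·rpm.
Combined I = 0.5481 + 0.6297 = 1.178 kg·m².
ω_f = L / I = -1140 / 1.178 = -968.2 rpm.
KE_i = ½ΣIω² = 28050 J; KE_f = ½(1.178)(101.4)² = 6054 J.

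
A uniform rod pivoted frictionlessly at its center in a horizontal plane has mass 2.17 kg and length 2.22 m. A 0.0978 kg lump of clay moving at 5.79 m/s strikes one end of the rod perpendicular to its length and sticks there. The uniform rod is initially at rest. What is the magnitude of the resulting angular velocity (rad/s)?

About the pivot the impulsive forces during the collision are internal, so angular momentum about that axis is conserved.
I_p = (1/12)(2.17)(2.22)² = 0.8912 kg·m². Taking the sense of the lump of clay's angular momentum as positive, L_{lump} = m v R = (0.0978)(5.79)(2.22/2) = 0.6286 kg·m²/s.
L_i = 0 + 0.6286 = 0.6286 kg·m²/s.
After sticking, I_f = I_p + m R² = 0.8912 + (0.0978)(2.22/2)² = 1.012 kg·m².
ω_f = L_i / I_f = 0.6286 / 1.012 = 0.6213 rad/s.

|ω_f| ≈ 0.621 rad/s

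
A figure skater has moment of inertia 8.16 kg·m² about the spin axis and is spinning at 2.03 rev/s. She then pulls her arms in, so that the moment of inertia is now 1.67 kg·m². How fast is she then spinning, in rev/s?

ω₂ ≈ 9.92 rev/s

With no external torque about the axis, L is conserved: I₁ω₁ = I₂ω₂.
ω₂ = I₁ω₁ / I₂ = (8.160)(2.03 rev/s) / (1.670) = 9.919 rev/s.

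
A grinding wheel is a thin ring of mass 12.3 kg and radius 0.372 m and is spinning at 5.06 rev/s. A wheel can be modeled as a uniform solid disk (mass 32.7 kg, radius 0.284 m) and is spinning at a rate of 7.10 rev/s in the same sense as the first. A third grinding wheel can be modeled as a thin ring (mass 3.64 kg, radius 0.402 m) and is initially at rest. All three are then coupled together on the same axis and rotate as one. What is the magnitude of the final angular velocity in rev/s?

|ω_f| ≈ 4.98 rev/s

No external torque acts about the common axis, so total angular momentum is conserved.
Moments of inertia: I_A = (12.3)(0.372)² = 1.702 kg·m²; I_B = ½(32.7)(0.284)² = 1.319 kg·m²; I_C = (3.64)(0.402)² = 0.5882 kg·m².
Taking A's sense as positive: L = (1.702)(5.06) + (1.319)(7.10) = 17.98 kg·m²·rev/s.
Combined I = 1.702 + 1.319 + 0.5882 = 3.609 kg·m².
ω_f = L / I = 17.98 / 3.609 = 4.981 rev/s.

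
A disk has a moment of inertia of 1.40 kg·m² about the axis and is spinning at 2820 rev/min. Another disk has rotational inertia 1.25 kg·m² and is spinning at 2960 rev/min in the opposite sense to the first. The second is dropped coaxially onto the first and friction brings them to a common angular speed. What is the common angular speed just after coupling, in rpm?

The coupling torques are internal; angular momentum about the shared axis is conserved.
Taking A's sense as positive: L = (1.400)(2820) − (1.250)(2960) = 248.0 kg·m²·rpm.
Combined I = 1.400 + 1.250 = 2.650 kg·m².
ω_f = L / I = 248.0 / 2.650 = 93.58 rpm.

|ω_f| ≈ 93.6 rpm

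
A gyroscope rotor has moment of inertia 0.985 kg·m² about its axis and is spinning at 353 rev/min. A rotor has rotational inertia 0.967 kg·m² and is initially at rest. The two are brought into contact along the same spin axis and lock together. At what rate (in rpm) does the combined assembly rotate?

No external torque acts about the common axis, so total angular momentum is conserved.
Taking A's sense as positive: L = (0.9850)(353) = 347.7 kg·m²·rpm.
Combined I = 0.9850 + 0.9670 = 1.952 kg·m².
ω_f = L / I = 347.7 / 1.952 = 178.1 rpm.

|ω_f| ≈ 178 rpm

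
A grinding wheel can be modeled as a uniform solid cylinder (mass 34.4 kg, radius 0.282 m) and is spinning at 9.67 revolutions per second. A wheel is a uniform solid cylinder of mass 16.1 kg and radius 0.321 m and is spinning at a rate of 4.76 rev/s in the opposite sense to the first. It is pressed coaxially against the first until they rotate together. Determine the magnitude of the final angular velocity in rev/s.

The coupling torques are internal; angular momentum about the shared axis is conserved.
Moments of inertia: I_A = ½(34.4)(0.282)² = 1.368 kg·m²; I_B = ½(16.1)(0.321)² = 0.8295 kg·m².
Taking A's sense as positive: L = (1.368)(9.67) − (0.8295)(4.76) = 9.278 kg·m²·rev/s.
Combined I = 1.368 + 0.8295 = 2.197 kg·m².
ω_f = L / I = 9.278 / 2.197 = 4.223 rev/s.

|ω_f| ≈ 4.22 rev/s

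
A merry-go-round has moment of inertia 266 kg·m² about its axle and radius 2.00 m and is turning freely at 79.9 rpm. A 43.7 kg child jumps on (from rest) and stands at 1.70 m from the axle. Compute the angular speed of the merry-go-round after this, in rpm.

The added mass arrives with no angular momentum about the axle, and any external torque about the axle is negligible, so the system's angular momentum is conserved.
Added inertia Σmr² = (43.7)(1.70)² = 126.3 kg·m²; I_f = 266.0 + 126.3 = 392.3 kg·m².
ω_f = I_p ω_i / I_f = (266.0)(79.9) / 392.3 = 54.18 rpm.

ω_f ≈ 54.2 rpm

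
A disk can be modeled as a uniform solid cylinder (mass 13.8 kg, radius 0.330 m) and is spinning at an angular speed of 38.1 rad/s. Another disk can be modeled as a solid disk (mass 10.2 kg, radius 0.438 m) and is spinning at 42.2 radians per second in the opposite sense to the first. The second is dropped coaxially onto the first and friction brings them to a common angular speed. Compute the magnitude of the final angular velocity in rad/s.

No external torque acts about the common axis, so total angular momentum is conserved.
Moments of inertia: I_A = ½(13.8)(0.330)² = 0.7514 kg·m²; I_B = ½(10.2)(0.438)² = 0.9784 kg·m².
Taking A's sense as positive: L = (0.7514)(38.1) − (0.9784)(42.2) = -12.66 kg·m²·rad/s.
Combined I = 0.7514 + 0.9784 = 1.730 kg·m².
ω_f = L / I = -12.66 / 1.730 = -7.319 rad/s.

|ω_f| ≈ 7.32 rad/s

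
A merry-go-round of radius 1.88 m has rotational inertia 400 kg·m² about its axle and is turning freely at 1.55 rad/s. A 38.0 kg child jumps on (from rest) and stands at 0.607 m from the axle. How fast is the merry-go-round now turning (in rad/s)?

ω_f ≈ 1.50 rad/s

No external torque acts about the axle; L_before = L_after.
Added inertia Σmr² = (38.0)(0.607)² = 14.00 kg·m²; I_f = 400.0 + 14.00 = 414.0 kg·m².
ω_f = I_p ω_i / I_f = (400.0)(1.55) / 414.0 = 1.498 rad/s.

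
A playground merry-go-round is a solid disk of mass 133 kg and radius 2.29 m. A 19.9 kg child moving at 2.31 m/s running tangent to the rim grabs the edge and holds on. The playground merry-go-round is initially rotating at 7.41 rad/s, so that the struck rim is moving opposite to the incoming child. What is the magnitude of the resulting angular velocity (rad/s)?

|ω_f| ≈ 5.47 rad/s

About the axle the impulsive forces during the collision are internal, so angular momentum about that axis is conserved.
I_p = ½(133)(2.29)² = 348.7 kg·m². Taking the sense of the child's angular momentum as positive, L_{child} = m v R = (19.9)(2.31)(2.29) = 105.3 kg·m²/s.
L_i = −I_p ω_p + m v R = −(348.7)(7.41) + 105.3 = -2479 kg·m²/s.
After sticking, I_f = I_p + m R² = 348.7 + (19.9)(2.29)² = 453.1 kg·m².
ω_f = L_i / I_f = -2479 / 453.1 = -5.471 rad/s.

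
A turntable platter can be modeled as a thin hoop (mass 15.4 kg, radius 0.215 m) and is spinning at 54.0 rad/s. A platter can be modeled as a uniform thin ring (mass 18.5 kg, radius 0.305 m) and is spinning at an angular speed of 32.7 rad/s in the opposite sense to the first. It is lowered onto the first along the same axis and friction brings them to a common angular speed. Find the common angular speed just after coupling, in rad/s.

No external torque acts about the common axis, so total angular momentum is conserved.
Moments of inertia: I_A = (15.4)(0.215)² = 0.7119 kg·m²; I_B = (18.5)(0.305)² = 1.721 kg·m².
Taking A's sense as positive: L = (0.7119)(54.0) − (1.721)(32.7) = -17.83 kg·m²·rad/s.
Combined I = 0.7119 + 1.721 = 2.433 kg·m².
ω_f = L / I = -17.83 / 2.433 = -7.331 rad/s.

|ω_f| ≈ 7.33 rad/s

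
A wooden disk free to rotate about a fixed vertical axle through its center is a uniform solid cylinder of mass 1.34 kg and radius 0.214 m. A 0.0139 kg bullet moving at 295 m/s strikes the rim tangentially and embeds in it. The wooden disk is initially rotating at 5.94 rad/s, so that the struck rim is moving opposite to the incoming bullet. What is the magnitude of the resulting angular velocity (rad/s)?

|ω_f| ≈ 22.2 rad/s

The axle reaction passes through the axle and exerts no torque about it; angular momentum about the axle is conserved through the impact.
I_p = ½(1.34)(0.214)² = 0.03068 kg·m². Taking the sense of the bullet's angular momentum as positive, L_{bullet} = m v R = (0.0139)(295)(0.214) = 0.8775 kg·m²/s.
L_i = −I_p ω_p + m v R = −(0.03068)(5.94) + 0.8775 = 0.6952 kg·m²/s.
After sticking, I_f = I_p + m R² = 0.03068 + (0.0139)(0.214)² = 0.03132 kg·m².
ω_f = L_i / I_f = 0.6952 / 0.03132 = 22.20 rad/s.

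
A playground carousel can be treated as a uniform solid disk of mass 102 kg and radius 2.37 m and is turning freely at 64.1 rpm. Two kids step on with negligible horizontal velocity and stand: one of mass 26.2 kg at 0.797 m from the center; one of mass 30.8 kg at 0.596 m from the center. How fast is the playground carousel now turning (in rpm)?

No external torque acts about the center; L_before = L_after.
I_p = ½(102)(2.37)² = 286.5 kg·m².
Added inertia Σmr² = (26.2)(0.797)² + (30.8)(0.596)² = 27.58 kg·m²; I_f = 286.5 + 27.58 = 314.0 kg·m².
ω_f = I_p ω_i / I_f = (286.5)(64.1) / 314.0 = 58.47 rpm.

ω_f ≈ 58.5 rpm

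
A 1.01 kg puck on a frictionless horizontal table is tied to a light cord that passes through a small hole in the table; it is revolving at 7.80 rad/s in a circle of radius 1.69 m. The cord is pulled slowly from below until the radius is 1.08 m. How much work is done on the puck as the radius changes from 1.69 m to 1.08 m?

W ≈ 127 J

No torque about the axis ⇒ m r₁² ω₁ = m r₂² ω₂.
ω₂ = ω₁ (r₁/r₂)² = (7.80)(1.69/1.08)² = 19.10 rad/s.
W = ΔKE = ½m(v₂² − v₁²) = 127.1 J.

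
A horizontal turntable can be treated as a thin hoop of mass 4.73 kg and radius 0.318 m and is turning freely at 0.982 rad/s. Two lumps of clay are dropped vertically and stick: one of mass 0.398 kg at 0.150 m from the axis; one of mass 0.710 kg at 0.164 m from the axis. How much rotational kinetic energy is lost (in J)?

energy lost ≈ 0.0128 J

The added mass arrives with no angular momentum about the axis, and any external torque about the axis is negligible, so the system's angular momentum is conserved.
I_p = (4.73)(0.318)² = 0.4783 kg·m².
Added inertia Σmr² = (0.398)(0.150)² + (0.710)(0.164)² = 0.02805 kg·m²; I_f = 0.4783 + 0.02805 = 0.5064 kg·m².
ω_f = I_p ω_i / I_f = (0.4783)(0.982) / 0.5064 = 0.9276 rad/s.
KE_i = ½(0.4783)(0.9820 rad/s)² = 0.2306 J; KE_f = ½(0.5064)(0.9276)² = 0.2179 J.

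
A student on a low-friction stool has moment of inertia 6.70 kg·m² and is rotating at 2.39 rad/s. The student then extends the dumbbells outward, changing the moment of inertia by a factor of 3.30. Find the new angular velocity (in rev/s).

Angular momentum about the spin axis is conserved since the torque about it is zero.
I₂ = 3.30 × 6.70 = 22.11 kg·m².
ω₂ = I₁ω₁ / I₂ = (6.700)(2.39 rad/s) / (22.11) = 0.7242 rad/s = 0.1153 rev/s.

ω₂ ≈ 0.115 rev/s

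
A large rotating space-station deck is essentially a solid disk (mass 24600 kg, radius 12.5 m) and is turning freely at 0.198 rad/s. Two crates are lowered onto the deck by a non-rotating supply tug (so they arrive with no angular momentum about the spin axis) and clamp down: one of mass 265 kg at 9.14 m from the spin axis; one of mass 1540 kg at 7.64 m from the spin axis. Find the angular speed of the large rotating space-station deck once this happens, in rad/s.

ω_f ≈ 0.187 rad/s

No external torque acts about the spin axis; L_before = L_after.
I_p = ½(24600)(12.5)² = 1.922e+06 kg·m².
Added inertia Σmr² = (265)(9.14)² + (1540)(7.64)² = 1.120e+05 kg·m²; I_f = 1.922e+06 + 1.120e+05 = 2.034e+06 kg·m².
ω_f = I_p ω_i / I_f = (1.922e+06)(0.198) / 2.034e+06 = 0.1871 rad/s.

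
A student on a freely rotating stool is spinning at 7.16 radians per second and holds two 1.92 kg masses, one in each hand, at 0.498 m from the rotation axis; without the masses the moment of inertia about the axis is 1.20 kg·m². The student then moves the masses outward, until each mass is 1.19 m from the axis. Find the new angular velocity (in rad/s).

ω₂ ≈ 2.32 rad/s

Angular momentum about the spin axis is conserved since the torque about it is zero.
I₁ = 1.20 + 2(1.92)(0.498)² = 2.152 kg·m²; I₂ = 1.20 + 2(1.92)(1.19)² = 6.638 kg·m².
ω₂ = I₁ω₁ / I₂ = (2.152)(7.16 rad/s) / (6.638) = 2.322 rad/s.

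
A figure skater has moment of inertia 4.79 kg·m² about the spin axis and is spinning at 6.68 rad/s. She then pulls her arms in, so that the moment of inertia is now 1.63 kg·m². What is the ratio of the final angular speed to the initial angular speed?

With no external torque about the axis, L is conserved: I₁ω₁ = I₂ω₂.
ω₂/ω₁ = I₁/I₂ = 4.790 / 1.630 = 2.939.

ω₂/ω₁ ≈ 2.94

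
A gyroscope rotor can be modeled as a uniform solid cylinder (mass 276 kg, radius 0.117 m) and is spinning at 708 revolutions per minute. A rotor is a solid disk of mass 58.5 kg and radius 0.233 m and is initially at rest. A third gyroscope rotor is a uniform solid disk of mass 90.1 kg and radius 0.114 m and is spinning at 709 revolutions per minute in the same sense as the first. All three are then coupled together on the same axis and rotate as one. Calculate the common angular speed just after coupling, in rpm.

The coupling torques are internal; angular momentum about the shared axis is conserved.
Moments of inertia: I_A = ½(276)(0.117)² = 1.889 kg·m²; I_B = ½(58.5)(0.233)² = 1.588 kg·m²; I_C = ½(90.1)(0.114)² = 0.5855 kg·m².
Taking A's sense as positive: L = (1.889)(708) + (0.5855)(709) = 1753 kg·m²·rpm.
Combined I = 1.889 + 1.588 + 0.5855 = 4.063 kg·m².
ω_f = L / I = 1753 / 4.063 = 431.4 rpm.

|ω_f| ≈ 431 rpm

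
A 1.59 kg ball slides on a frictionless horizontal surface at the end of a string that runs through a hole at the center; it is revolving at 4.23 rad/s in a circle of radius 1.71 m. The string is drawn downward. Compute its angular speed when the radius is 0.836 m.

No torque about the axis ⇒ m r₁² ω₁ = m r₂² ω₂.
ω₂ = ω₁ (r₁/r₂)² = (4.23)(1.71/0.836)² = 17.70 rad/s.

ω₂ ≈ 17.7 rad/s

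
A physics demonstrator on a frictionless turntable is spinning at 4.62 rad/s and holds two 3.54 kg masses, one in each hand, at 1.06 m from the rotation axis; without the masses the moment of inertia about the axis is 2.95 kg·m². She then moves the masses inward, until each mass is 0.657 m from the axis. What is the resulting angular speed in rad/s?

With no external torque about the axis, L is conserved: I₁ω₁ = I₂ω₂.
I₁ = 2.95 + 2(3.54)(1.06)² = 10.91 kg·m²; I₂ = 2.95 + 2(3.54)(0.657)² = 6.006 kg·m².
ω₂ = I₁ω₁ / I₂ = (10.91)(4.62 rad/s) / (6.006) = 8.388 rad/s.

ω₂ ≈ 8.39 rad/s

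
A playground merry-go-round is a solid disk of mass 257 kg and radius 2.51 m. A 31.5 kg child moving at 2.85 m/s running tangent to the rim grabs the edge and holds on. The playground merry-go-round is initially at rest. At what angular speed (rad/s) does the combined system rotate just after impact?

About the axle the impulsive forces during the collision are internal, so angular momentum about that axis is conserved.
I_p = ½(257)(2.51)² = 809.6 kg·m². Taking the sense of the child's angular momentum as positive, L_{child} = m v R = (31.5)(2.85)(2.51) = 225.3 kg·m²/s.
L_i = 0 + 225.3 = 225.3 kg·m²/s.
After sticking, I_f = I_p + m R² = 809.6 + (31.5)(2.51)² = 1008 kg·m².
ω_f = L_i / I_f = 225.3 / 1008 = 0.2235 rad/s.

|ω_f| ≈ 0.224 rad/s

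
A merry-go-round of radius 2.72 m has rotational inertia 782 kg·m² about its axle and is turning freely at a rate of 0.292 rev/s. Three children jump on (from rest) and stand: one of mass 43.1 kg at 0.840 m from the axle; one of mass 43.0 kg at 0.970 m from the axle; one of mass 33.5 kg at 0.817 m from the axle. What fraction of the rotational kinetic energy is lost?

fraction ≈ 0.107

The added mass arrives with no angular momentum about the axle, and any external torque about the axle is negligible, so the system's angular momentum is conserved.
Added inertia Σmr² = (43.1)(0.840)² + (43.0)(0.970)² + (33.5)(0.817)² = 93.23 kg·m²; I_f = 782.0 + 93.23 = 875.2 kg·m².
ω_f = I_p ω_i / I_f = (782.0)(0.292) / 875.2 = 0.2609 rev/s.
KE_i = ½(782.0)(1.835 rad/s)² = 1316 J; KE_f = ½(875.2)(1.639)² = 1176 J.
Fraction lost = 0.1065.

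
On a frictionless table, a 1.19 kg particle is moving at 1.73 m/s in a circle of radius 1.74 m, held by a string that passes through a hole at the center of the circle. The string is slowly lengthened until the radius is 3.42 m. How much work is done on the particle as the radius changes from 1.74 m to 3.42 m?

W ≈ -1.32 J

The only horizontal force on the mass is along the cord (radial), so it exerts no torque about the hole and angular momentum m v r is conserved.
v₂ = v₁ r₁ / r₂ = (1.73)(1.74) / (3.42) = 0.8802 m/s.
W = ΔKE = ½m(v₂² − v₁²) = -1.320 J.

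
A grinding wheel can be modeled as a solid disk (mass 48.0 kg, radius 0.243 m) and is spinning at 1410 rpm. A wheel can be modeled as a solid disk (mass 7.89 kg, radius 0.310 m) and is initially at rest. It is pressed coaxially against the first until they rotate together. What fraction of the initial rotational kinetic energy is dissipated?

fraction ≈ 0.211

The coupling torques are internal; angular momentum about the shared axis is conserved.
Moments of inertia: I_A = ½(48.0)(0.243)² = 1.417 kg·m²; I_B = ½(7.89)(0.310)² = 0.3791 kg·m².
Taking A's sense as positive: L = (1.417)(1410) = 1998 kg·m²·rpm.
Combined I = 1.417 + 0.3791 = 1.796 kg·m².
ω_f = L / I = 1998 / 1.796 = 1112 rpm.
KE_i = ½ΣIω² = 15450 J; KE_f = ½(1.796)(116.5)² = 12190 J.
Fraction dissipated = (KE_i − KE_f)/KE_i = 0.2111.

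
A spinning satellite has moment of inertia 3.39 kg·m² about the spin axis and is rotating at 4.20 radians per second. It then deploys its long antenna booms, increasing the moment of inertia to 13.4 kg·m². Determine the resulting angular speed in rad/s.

With no external torque about the axis, L is conserved: I₁ω₁ = I₂ω₂.
ω₂ = I₁ω₁ / I₂ = (3.390)(4.20 rad/s) / (13.40) = 1.063 rad/s.

ω₂ ≈ 1.06 rad/s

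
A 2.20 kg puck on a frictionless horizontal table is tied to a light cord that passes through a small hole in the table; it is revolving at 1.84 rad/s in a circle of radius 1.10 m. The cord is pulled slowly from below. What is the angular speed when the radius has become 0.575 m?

The constraining force is radial, so m r² ω about the center is conserved.
ω₂ = ω₁ (r₁/r₂)² = (1.84)(1.10/0.575)² = 6.734 rad/s.

ω₂ ≈ 6.73 rad/s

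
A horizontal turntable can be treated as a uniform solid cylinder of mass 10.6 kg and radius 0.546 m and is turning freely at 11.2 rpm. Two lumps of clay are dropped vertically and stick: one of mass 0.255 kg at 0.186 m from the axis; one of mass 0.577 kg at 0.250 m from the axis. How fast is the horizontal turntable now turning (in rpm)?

ω_f ≈ 10.9 rpm

The added mass arrives with no angular momentum about the axis, and any external torque about the axis is negligible, so the system's angular momentum is conserved.
I_p = ½(10.6)(0.546)² = 1.580 kg·m².
Added inertia Σmr² = (0.255)(0.186)² + (0.577)(0.250)² = 0.04488 kg·m²; I_f = 1.580 + 0.04488 = 1.625 kg·m².
ω_f = I_p ω_i / I_f = (1.580)(11.2) / 1.625 = 10.89 rpm.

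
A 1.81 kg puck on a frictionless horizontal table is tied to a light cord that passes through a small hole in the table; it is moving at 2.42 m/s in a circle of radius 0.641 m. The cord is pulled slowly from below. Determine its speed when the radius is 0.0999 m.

v₂ ≈ 15.5 m/s

Central (radial) force ⇒ zero torque about the center ⇒ m v r is constant.
v₂ = v₁ r₁ / r₂ = (2.42)(0.641) / (0.0999) = 15.53 m/s.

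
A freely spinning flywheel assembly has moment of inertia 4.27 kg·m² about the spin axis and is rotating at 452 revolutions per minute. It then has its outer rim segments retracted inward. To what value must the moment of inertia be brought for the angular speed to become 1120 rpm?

I₂ ≈ 1.72 kg·m²

With no external torque about the axis, L is conserved: I₁ω₁ = I₂ω₂.
I₂ = I₁ω₁ / ω₂ = (4.27)(452) / (1120) = 1.723 kg·m².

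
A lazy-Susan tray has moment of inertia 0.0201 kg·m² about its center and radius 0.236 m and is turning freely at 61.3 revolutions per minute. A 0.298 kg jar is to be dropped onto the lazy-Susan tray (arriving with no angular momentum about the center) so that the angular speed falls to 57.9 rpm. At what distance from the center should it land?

r ≈ 0.0629 m

The added mass arrives with no angular momentum about the center, and any external torque about the center is negligible, so the system's angular momentum is conserved.
I_p ω_i = (I_p + m r²) ω_f ⇒ m r² = I_p(ω_i/ω_f − 1) = 0.02010(61.3/57.9 − 1) = 0.001180 kg·m².
r = √(0.001180/0.298) = 0.06293 m.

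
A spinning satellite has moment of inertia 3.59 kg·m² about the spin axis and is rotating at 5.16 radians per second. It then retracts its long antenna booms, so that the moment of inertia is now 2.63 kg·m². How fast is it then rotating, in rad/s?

ω₂ ≈ 7.04 rad/s

Angular momentum about the spin axis is conserved since the torque about it is zero.
ω₂ = I₁ω₁ / I₂ = (3.590)(5.16 rad/s) / (2.630) = 7.043 rad/s.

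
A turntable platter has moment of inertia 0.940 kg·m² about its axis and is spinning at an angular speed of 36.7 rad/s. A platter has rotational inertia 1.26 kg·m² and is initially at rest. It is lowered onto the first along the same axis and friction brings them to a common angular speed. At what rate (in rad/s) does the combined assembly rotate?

|ω_f| ≈ 15.7 rad/s

No external torque acts about the common axis, so total angular momentum is conserved.
Taking A's sense as positive: L = (0.9400)(36.7) = 34.50 kg·m²·rad/s.
Combined I = 0.9400 + 1.260 = 2.200 kg·m².
ω_f = L / I = 34.50 / 2.200 = 15.68 rad/s.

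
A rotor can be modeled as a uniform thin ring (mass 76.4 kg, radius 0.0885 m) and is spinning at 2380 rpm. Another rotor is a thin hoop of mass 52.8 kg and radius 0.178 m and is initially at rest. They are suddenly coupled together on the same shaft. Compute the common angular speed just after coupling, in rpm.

|ω_f| ≈ 627 rpm

No external torque acts about the common axis, so total angular momentum is conserved.
Moments of inertia: I_A = (76.4)(0.0885)² = 0.5984 kg·m²; I_B = (52.8)(0.178)² = 1.673 kg·m².
Taking A's sense as positive: L = (0.5984)(2380) = 1424 kg·m²·rpm.
Combined I = 0.5984 + 1.673 = 2.271 kg·m².
ω_f = L / I = 1424 / 2.271 = 627.0 rpm.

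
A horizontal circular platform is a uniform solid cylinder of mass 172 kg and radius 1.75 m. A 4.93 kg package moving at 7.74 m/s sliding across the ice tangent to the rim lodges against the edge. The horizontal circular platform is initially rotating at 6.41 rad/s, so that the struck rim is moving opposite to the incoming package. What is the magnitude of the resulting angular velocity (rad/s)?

About the central axle the impulsive forces during the collision are internal, so angular momentum about that axis is conserved.
I_p = ½(172)(1.75)² = 263.4 kg·m². Taking the sense of the package's angular momentum as positive, L_{package} = m v R = (4.93)(7.74)(1.75) = 66.78 kg·m²/s.
L_i = −I_p ω_p + m v R = −(263.4)(6.41) + 66.78 = -1621 kg·m²/s.
After sticking, I_f = I_p + m R² = 263.4 + (4.93)(1.75)² = 278.5 kg·m².
ω_f = L_i / I_f = -1621 / 278.5 = -5.823 rad/s.

|ω_f| ≈ 5.82 rad/s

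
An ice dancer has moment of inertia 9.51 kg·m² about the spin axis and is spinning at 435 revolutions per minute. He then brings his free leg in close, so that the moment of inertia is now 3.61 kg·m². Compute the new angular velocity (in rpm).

Angular momentum about the spin axis is conserved since the torque about it is zero.
ω₂ = I₁ω₁ / I₂ = (9.510)(435 rpm) / (3.610) = 1146 rpm.

ω₂ ≈ 1150 rpm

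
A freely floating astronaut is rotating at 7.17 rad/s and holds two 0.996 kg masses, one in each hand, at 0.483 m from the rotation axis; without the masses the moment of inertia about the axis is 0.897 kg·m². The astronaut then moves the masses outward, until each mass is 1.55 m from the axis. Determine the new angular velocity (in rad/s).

ω₂ ≈ 1.72 rad/s

Angular momentum about the spin axis is conserved since the torque about it is zero.
I₁ = 0.897 + 2(0.996)(0.483)² = 1.362 kg·m²; I₂ = 0.897 + 2(0.996)(1.55)² = 5.683 kg·m².
ω₂ = I₁ω₁ / I₂ = (1.362)(7.17 rad/s) / (5.683) = 1.718 rad/s.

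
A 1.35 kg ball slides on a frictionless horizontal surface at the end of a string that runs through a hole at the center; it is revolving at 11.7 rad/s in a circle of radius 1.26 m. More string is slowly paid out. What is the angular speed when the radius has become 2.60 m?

No torque about the axis ⇒ m r₁² ω₁ = m r₂² ω₂.
ω₂ = ω₁ (r₁/r₂)² = (11.7)(1.26/2.60)² = 2.748 rad/s.

ω₂ ≈ 2.75 rad/s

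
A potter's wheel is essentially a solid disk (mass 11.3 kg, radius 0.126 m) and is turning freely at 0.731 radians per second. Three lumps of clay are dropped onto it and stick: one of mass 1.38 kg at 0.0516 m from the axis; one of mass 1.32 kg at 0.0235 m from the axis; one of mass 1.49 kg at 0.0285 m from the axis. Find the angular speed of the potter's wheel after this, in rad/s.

ω_f ≈ 0.688 rad/s

The added mass arrives with no angular momentum about the axis, and any external torque about the axis is negligible, so the system's angular momentum is conserved.
I_p = ½(11.3)(0.126)² = 0.08970 kg·m².
Added inertia Σmr² = (1.38)(0.0516)² + (1.32)(0.0235)² + (1.49)(0.0285)² = 0.005614 kg·m²; I_f = 0.08970 + 0.005614 = 0.09531 kg·m².
ω_f = I_p ω_i / I_f = (0.08970)(0.731) / 0.09531 = 0.6879 rad/s.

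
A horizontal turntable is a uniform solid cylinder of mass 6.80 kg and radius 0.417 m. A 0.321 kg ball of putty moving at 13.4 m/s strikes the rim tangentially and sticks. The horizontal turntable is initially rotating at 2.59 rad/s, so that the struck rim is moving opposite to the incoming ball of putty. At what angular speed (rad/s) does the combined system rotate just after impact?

About the axle the impulsive forces during the collision are internal, so angular momentum about that axis is conserved.
I_p = ½(6.80)(0.417)² = 0.5912 kg·m². Taking the sense of the ball of putty's angular momentum as positive, L_{ball} = m v R = (0.321)(13.4)(0.417) = 1.794 kg·m²/s.
L_i = −I_p ω_p + m v R = −(0.5912)(2.59) + 1.794 = 0.2624 kg·m²/s.
After sticking, I_f = I_p + m R² = 0.5912 + (0.321)(0.417)² = 0.6470 kg·m².
ω_f = L_i / I_f = 0.2624 / 0.6470 = 0.4056 rad/s.

|ω_f| ≈ 0.406 rad/s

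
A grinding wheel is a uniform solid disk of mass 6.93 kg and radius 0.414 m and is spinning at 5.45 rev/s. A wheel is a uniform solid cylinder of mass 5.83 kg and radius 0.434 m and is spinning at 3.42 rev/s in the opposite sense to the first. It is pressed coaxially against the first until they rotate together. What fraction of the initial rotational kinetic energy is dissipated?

The coupling torques are internal; angular momentum about the shared axis is conserved.
Moments of inertia: I_A = ½(6.93)(0.414)² = 0.5939 kg·m²; I_B = ½(5.83)(0.434)² = 0.5491 kg·m².
Taking A's sense as positive: L = (0.5939)(5.45) − (0.5491)(3.42) = 1.359 kg·m²·rev/s.
Combined I = 0.5939 + 0.5491 = 1.143 kg·m².
ω_f = L / I = 1.359 / 1.143 = 1.189 rev/s.
KE_i = ½ΣIω² = 475.0 J; KE_f = ½(1.143)(7.470)² = 31.89 J.
Fraction dissipated = (KE_i − KE_f)/KE_i = 0.9329.

fraction ≈ 0.933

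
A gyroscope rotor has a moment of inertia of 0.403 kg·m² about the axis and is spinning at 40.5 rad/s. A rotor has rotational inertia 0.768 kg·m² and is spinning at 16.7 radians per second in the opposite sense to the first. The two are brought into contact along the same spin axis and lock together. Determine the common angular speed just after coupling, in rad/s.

|ω_f| ≈ 2.99 rad/s

No external torque acts about the common axis, so total angular momentum is conserved.
Taking A's sense as positive: L = (0.4030)(40.5) − (0.7680)(16.7) = 3.496 kg·m²·rad/s.
Combined I = 0.4030 + 0.7680 = 1.171 kg·m².
ω_f = L / I = 3.496 / 1.171 = 2.985 rad/s.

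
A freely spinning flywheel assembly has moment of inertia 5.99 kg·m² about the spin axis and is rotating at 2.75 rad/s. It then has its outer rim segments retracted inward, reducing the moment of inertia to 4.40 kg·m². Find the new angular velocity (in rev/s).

With no external torque about the axis, L is conserved: I₁ω₁ = I₂ω₂.
ω₂ = I₁ω₁ / I₂ = (5.990)(2.75 rad/s) / (4.400) = 3.744 rad/s = 0.5958 rev/s.

ω₂ ≈ 0.596 rev/s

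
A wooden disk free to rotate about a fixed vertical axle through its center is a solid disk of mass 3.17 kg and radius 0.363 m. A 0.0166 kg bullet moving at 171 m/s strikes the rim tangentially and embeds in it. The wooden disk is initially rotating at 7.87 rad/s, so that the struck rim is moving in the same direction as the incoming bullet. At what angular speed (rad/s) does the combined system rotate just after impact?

|ω_f| ≈ 12.7 rad/s

The axle reaction passes through the axle and exerts no torque about it; angular momentum about the axle is conserved through the impact.
I_p = ½(3.17)(0.363)² = 0.2089 kg·m². Taking the sense of the bullet's angular momentum as positive, L_{bullet} = m v R = (0.0166)(171)(0.363) = 1.030 kg·m²/s.
L_i = +I_p ω_p + m v R = +(0.2089)(7.87) + 1.030 = 2.674 kg·m²/s.
After sticking, I_f = I_p + m R² = 0.2089 + (0.0166)(0.363)² = 0.2110 kg·m².
ω_f = L_i / I_f = 2.674 / 0.2110 = 12.67 rad/s.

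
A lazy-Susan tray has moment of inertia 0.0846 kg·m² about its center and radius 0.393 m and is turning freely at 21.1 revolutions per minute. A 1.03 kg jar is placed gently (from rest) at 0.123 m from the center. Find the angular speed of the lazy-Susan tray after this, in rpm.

No external torque acts about the center; L_before = L_after.
Added inertia Σmr² = (1.03)(0.123)² = 0.01558 kg·m²; I_f = 0.08460 + 0.01558 = 0.1002 kg·m².
ω_f = I_p ω_i / I_f = (0.08460)(21.1) / 0.1002 = 17.82 rpm.

ω_f ≈ 17.8 rpm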